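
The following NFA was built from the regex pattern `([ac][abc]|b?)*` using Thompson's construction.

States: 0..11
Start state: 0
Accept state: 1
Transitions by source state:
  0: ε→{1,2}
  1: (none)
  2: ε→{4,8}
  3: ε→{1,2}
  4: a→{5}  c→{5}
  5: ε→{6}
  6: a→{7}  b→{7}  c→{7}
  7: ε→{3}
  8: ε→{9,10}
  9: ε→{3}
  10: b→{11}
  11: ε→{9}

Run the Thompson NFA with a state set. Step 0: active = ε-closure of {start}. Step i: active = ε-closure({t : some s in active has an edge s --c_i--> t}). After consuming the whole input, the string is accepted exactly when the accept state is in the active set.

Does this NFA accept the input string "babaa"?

initial (ε-close {0}): {0,1,2,3,4,8,9,10}
'b' @ 1: {1,2,3,4,8,9,10,11}  ✓accept
'a' @ 2: {5,6}
'b' @ 3: {1,2,3,4,7,8,9,10}  ✓accept
'a' @ 4: {5,6}
'a' @ 5: {1,2,3,4,7,8,9,10}  ✓accept
after full input: {1,2,3,4,7,8,9,10}  (accept=1 in)

Answer: ACCEPT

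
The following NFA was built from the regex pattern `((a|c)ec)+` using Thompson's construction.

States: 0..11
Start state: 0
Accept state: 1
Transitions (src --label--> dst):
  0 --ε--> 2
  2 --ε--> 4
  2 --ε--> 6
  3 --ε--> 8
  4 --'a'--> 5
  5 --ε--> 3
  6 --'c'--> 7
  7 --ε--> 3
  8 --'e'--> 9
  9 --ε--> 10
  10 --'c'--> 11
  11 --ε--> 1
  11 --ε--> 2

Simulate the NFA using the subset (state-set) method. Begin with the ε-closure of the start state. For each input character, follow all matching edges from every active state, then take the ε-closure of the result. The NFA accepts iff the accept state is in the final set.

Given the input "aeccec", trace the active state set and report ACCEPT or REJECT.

initial (ε-close {0}): {0,2,4,6}
'a' @ 1: {3,5,8}
'e' @ 2: {9,10}
'c' @ 3: {1,2,4,6,11}  ✓accept
'c' @ 4: {3,7,8}
'e' @ 5: {9,10}
'c' @ 6: {1,2,4,6,11}  ✓accept
final: {1,2,4,6,11}; accept 1 in set

Answer: ACCEPT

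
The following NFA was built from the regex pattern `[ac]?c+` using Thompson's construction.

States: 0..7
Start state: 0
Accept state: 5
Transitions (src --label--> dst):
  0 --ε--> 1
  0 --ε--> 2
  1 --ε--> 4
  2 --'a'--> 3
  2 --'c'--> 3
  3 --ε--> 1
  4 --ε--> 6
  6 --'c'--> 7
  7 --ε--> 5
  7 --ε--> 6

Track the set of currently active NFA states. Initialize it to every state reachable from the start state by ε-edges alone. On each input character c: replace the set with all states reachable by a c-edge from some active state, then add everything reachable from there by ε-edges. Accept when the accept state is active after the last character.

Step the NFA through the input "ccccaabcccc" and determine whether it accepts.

S₀ = ε-closure({0}) = {0,1,2,4,6}
'c' @ 1: {1,3,4,5,6,7}  (accept∈set)
'c' @ 2: {5,6,7}  (accept∈set)
'c' @ 3: {5,6,7}  (accept∈set)
'c' @ 4: {5,6,7}  (accept∈set)
'a' @ 5: {}  — state set empty
rest 'abcccc' ignored (set empty)
after full input: {}  (accept=5 not in)

Answer: REJECT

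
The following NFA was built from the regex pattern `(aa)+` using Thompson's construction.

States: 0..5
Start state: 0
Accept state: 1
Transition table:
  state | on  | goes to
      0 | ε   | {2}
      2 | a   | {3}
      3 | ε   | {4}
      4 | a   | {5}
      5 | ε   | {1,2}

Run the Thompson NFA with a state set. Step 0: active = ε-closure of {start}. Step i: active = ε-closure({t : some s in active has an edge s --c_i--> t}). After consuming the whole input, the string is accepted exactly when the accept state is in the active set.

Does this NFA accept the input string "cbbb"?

S₀ = ε-closure({0}) = {0,2}
'c' @ 1: {}  — dead — no transitions
rest 'bbb' ignored (set empty)
after full input: {}  (accept=1 not in)

Answer: REJECT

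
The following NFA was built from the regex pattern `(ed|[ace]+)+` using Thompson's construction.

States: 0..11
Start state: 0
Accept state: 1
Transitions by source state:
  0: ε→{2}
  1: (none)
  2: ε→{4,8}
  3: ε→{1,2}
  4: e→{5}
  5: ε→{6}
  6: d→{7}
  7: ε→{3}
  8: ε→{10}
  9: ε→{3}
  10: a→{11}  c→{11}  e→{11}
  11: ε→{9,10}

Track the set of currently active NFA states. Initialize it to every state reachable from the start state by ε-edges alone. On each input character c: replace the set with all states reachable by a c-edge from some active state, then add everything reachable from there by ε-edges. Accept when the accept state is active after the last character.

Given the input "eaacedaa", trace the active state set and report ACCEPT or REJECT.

Answer: ACCEPT

Trace:
start: ε-closure({0}) = {0,2,4,8,10}
'e' @ 1: {1,2,3,4,5,6,8,9,10,11}  [accepting]
'a' @ 2: {1,2,3,4,8,9,10,11}  [accepting]
'a' @ 3: {1,2,3,4,8,9,10,11}  [accepting]
'c' @ 4: {1,2,3,4,8,9,10,11}  [accepting]
'e' @ 5: {1,2,3,4,5,6,8,9,10,11}  [accepting]
'd' @ 6: {1,2,3,4,7,8,10}  [accepting]
'a' @ 7: {1,2,3,4,8,9,10,11}  [accepting]
'a' @ 8: {1,2,3,4,8,9,10,11}  [accepting]
after full input: {1,2,3,4,8,9,10,11}  (accept=1 in)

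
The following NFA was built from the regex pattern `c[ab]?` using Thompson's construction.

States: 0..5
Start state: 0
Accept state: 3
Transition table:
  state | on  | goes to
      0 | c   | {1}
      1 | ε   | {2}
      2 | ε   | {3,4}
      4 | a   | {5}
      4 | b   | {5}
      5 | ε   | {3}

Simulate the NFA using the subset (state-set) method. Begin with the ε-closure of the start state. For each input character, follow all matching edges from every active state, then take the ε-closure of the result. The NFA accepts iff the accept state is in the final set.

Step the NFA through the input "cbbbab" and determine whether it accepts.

S₀ = ε-closure({0}) = {0}
'c' @ 1: {1,2,3,4}  (accept∈set)
'b' @ 2: {3,5}  (accept∈set)
'b' @ 3: {}  — dead — no transitions
rest 'bab' ignored (set empty)
final: {}; accept 3 not in set

Answer: REJECT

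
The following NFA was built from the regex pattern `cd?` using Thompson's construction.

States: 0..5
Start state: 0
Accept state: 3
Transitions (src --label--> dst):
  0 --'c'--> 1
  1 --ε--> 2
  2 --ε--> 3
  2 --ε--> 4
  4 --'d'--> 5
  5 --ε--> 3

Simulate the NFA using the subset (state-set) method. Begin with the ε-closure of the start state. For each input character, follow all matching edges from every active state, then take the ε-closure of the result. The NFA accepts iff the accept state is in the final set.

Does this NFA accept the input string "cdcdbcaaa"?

start: ε-closure({0}) = {0}
'c' @ 1: {1,2,3,4}  ✓accept
'd' @ 2: {3,5}  ✓accept
'c' @ 3: {}  — no active states
rest 'dbcaaa' ignored (set empty)
final: {}; accept 3 not in set

Answer: REJECT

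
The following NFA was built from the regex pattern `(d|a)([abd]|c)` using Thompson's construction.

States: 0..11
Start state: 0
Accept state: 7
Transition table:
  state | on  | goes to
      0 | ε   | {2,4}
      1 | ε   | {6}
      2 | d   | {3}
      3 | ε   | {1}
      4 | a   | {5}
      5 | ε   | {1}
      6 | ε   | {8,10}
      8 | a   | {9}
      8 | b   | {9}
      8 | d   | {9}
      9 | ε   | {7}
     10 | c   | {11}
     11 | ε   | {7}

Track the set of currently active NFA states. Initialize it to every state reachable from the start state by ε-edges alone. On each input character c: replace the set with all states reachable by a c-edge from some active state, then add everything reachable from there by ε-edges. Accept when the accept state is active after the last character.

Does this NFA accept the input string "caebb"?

Answer: REJECT

Steps:
initial (ε-close {0}): {0,2,4}
'c' @ 1: {}  — no active states
rest 'aebb' ignored (set empty)
after full input: {}  (accept=7 not in)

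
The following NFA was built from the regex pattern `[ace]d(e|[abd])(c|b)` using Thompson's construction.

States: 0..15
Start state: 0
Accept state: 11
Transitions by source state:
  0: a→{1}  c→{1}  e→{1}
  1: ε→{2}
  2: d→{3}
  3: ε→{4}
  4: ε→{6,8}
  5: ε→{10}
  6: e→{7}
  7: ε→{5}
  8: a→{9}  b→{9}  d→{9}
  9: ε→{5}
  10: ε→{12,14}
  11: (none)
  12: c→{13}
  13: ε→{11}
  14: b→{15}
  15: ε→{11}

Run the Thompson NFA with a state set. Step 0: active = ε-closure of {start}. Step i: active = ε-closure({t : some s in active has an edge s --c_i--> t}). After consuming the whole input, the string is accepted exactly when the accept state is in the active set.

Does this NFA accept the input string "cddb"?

Answer: ACCEPT

Steps:
initial (ε-close {0}): {0}
'c' @ 1: {1,2}
'd' @ 2: {3,4,6,8}
'd' @ 3: {5,9,10,12,14}
'b' @ 4: {11,15}  (accept∈set)
after full input: {11,15}  (accept=11 in)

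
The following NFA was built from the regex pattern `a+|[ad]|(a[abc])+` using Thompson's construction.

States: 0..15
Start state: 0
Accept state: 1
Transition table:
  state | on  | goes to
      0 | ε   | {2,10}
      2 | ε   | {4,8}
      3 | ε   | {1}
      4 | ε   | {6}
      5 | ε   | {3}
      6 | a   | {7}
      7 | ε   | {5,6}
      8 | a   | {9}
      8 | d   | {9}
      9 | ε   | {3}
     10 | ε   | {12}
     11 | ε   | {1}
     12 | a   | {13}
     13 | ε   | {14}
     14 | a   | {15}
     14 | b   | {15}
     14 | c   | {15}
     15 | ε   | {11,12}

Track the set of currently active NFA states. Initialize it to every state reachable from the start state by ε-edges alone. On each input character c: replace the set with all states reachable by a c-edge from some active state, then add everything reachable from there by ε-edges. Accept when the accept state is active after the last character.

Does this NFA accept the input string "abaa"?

start: ε-closure({0}) = {0,2,4,6,8,10,12}
'a' @ 1: {1,3,5,6,7,9,13,14}  ✓accept
'b' @ 2: {1,11,12,15}  ✓accept
'a' @ 3: {13,14}
'a' @ 4: {1,11,12,15}  ✓accept
end set {1,11,12,15} — state 1 in

Answer: ACCEPT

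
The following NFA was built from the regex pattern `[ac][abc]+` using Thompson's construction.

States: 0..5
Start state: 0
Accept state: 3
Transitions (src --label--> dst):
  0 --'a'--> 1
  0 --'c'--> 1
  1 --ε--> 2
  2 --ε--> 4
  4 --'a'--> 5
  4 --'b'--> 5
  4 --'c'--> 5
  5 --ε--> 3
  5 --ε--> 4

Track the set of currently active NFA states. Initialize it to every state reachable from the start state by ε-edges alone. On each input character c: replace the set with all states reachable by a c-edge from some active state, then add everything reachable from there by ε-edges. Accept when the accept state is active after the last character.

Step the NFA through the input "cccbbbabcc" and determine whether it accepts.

Answer: ACCEPT

Steps:
initial (ε-close {0}): {0}
'c' @ 1: {1,2,4}
'c' @ 2: {3,4,5}  (accept∈set)
'c' @ 3: {3,4,5}  (accept∈set)
'b' @ 4: {3,4,5}  (accept∈set)
'b' @ 5: {3,4,5}  (accept∈set)
'b' @ 6: {3,4,5}  (accept∈set)
'a' @ 7: {3,4,5}  (accept∈set)
'b' @ 8: {3,4,5}  (accept∈set)
'c' @ 9: {3,4,5}  (accept∈set)
'c' @ 10: {3,4,5}  (accept∈set)
final: {3,4,5}; accept 3 in set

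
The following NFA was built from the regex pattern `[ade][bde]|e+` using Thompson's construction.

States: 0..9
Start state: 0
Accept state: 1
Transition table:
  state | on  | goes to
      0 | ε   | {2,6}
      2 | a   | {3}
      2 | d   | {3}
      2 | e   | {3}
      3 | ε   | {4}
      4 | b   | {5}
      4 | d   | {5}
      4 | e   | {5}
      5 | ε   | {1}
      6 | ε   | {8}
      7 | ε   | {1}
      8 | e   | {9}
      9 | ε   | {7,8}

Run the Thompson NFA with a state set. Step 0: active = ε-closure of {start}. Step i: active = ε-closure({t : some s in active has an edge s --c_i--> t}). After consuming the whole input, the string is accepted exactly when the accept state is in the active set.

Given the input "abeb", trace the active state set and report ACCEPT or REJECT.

start: ε-closure({0}) = {0,2,6,8}
'a' @ 1: {3,4}
'b' @ 2: {1,5}  [accepting]
'e' @ 3: {}  — no active states
rest 'b' ignored (set empty)
after full input: {}  (accept=1 not in)

Answer: REJECT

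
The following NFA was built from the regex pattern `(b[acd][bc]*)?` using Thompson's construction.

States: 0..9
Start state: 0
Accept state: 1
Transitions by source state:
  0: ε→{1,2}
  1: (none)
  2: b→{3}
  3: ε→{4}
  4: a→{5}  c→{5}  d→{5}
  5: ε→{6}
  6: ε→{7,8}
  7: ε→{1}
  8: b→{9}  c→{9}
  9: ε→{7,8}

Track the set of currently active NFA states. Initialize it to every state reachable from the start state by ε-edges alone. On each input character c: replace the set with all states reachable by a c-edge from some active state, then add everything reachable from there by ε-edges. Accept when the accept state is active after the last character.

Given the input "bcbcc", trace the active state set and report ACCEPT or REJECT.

Answer: ACCEPT

Trace:
initial (ε-close {0}): {0,1,2}
'b' @ 1: {3,4}
'c' @ 2: {1,5,6,7,8}  ✓accept
'b' @ 3: {1,7,8,9}  ✓accept
'c' @ 4: {1,7,8,9}  ✓accept
'c' @ 5: {1,7,8,9}  ✓accept
final: {1,7,8,9}; accept 1 in set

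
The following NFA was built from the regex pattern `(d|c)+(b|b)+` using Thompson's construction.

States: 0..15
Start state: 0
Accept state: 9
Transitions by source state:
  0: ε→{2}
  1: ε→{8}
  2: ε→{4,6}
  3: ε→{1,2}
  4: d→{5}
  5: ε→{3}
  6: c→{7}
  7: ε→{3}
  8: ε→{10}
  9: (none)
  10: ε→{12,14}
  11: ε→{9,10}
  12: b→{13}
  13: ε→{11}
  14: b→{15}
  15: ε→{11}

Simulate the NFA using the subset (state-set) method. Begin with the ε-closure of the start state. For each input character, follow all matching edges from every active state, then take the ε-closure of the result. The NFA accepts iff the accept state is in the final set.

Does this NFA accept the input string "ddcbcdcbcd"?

Answer: REJECT

Trace:
initial (ε-close {0}): {0,2,4,6}
'd' @ 1: {1,2,3,4,5,6,8,10,12,14}
'd' @ 2: {1,2,3,4,5,6,8,10,12,14}
'c' @ 3: {1,2,3,4,6,7,8,10,12,14}
'b' @ 4: {9,10,11,12,13,14,15}  ✓accept
'c' @ 5: {}  — dead — no transitions
rest 'dcbcd' ignored (set empty)
end set {} — state 9 not in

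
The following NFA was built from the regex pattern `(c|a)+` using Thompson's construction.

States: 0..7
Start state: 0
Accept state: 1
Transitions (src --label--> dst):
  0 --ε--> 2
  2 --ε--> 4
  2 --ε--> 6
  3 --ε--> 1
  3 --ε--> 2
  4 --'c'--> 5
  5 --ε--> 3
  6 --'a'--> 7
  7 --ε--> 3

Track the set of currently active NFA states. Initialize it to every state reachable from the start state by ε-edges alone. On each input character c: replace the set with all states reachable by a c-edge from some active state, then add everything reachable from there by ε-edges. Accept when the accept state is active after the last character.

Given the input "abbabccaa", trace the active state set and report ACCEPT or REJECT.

Answer: REJECT

Derivation:
start: ε-closure({0}) = {0,2,4,6}
'a' @ 1: {1,2,3,4,6,7}  [accepting]
'b' @ 2: {}  — no active states
rest 'babccaa' ignored (set empty)
final: {}; accept 1 not in set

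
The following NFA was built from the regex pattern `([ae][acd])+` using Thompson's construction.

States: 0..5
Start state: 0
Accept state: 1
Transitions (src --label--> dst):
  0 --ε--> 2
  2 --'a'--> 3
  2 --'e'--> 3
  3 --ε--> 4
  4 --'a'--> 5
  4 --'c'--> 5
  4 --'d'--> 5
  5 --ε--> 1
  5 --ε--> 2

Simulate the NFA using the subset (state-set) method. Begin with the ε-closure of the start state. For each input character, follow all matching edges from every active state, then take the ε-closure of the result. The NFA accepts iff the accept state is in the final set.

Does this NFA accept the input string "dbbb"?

start: ε-closure({0}) = {0,2}
'd' @ 1: {}  — dead — no transitions
rest 'bbb' ignored (set empty)
final: {}; accept 1 not in set

Answer: REJECT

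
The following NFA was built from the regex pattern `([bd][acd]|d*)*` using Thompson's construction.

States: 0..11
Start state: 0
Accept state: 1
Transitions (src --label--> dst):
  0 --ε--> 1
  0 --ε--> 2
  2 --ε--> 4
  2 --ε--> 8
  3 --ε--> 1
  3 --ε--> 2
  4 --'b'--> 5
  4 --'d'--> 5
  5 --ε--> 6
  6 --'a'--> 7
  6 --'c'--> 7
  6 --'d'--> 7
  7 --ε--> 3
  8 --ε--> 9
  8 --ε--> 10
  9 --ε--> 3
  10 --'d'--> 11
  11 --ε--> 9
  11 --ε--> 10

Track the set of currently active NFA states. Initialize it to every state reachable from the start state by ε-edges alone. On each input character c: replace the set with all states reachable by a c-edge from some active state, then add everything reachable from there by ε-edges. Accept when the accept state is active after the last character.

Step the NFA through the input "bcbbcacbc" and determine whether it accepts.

Answer: REJECT

Trace:
S₀ = ε-closure({0}) = {0,1,2,3,4,8,9,10}
'b' @ 1: {5,6}
'c' @ 2: {1,2,3,4,7,8,9,10}  ✓accept
'b' @ 3: {5,6}
'b' @ 4: {}  — state set empty
rest 'cacbc' ignored (set empty)
end set {} — state 1 not in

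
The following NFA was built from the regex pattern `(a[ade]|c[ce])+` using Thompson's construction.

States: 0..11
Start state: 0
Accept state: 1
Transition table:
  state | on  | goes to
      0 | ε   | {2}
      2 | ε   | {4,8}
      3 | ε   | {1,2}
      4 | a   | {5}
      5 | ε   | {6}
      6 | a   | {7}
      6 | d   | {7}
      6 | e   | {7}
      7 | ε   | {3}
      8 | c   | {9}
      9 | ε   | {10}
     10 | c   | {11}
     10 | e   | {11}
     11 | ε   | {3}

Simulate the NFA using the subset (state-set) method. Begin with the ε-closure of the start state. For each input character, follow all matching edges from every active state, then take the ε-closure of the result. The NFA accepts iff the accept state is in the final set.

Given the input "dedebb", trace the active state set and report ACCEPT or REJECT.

Answer: REJECT

Steps:
start: ε-closure({0}) = {0,2,4,8}
'd' @ 1: {}  — dead — no transitions
rest 'edebb' ignored (set empty)
after full input: {}  (accept=1 not in)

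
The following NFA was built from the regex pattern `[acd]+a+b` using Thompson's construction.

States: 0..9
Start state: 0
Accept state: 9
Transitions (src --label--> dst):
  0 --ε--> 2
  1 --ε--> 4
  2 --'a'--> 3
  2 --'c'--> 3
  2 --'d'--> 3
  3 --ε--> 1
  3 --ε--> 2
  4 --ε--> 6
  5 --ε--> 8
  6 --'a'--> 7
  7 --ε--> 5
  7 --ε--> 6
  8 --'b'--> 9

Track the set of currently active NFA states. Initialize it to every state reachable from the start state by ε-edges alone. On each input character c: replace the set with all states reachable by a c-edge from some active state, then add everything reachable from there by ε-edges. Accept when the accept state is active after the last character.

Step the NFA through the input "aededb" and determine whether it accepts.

Answer: REJECT

Steps:
start: ε-closure({0}) = {0,2}
'a' @ 1: {1,2,3,4,6}
'e' @ 2: {}  — state set empty
rest 'dedb' ignored (set empty)
end set {} — state 9 not in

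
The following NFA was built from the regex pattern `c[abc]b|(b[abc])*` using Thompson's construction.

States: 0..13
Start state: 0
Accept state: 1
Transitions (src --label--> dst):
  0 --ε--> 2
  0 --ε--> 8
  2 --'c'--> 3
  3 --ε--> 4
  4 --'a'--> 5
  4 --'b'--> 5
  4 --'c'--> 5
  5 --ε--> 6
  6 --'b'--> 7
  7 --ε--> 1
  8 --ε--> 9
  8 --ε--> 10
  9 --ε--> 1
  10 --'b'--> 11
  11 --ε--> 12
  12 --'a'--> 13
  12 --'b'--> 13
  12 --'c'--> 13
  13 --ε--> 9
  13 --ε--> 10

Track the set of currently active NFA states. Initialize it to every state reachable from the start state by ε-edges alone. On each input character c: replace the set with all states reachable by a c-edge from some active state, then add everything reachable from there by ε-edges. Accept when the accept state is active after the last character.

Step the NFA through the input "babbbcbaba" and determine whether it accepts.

Answer: ACCEPT

Derivation:
start: ε-closure({0}) = {0,1,2,8,9,10}
'b' @ 1: {11,12}
'a' @ 2: {1,9,10,13}  [accepting]
'b' @ 3: {11,12}
'b' @ 4: {1,9,10,13}  [accepting]
'b' @ 5: {11,12}
'c' @ 6: {1,9,10,13}  [accepting]
'b' @ 7: {11,12}
'a' @ 8: {1,9,10,13}  [accepting]
'b' @ 9: {11,12}
'a' @ 10: {1,9,10,13}  [accepting]
end set {1,9,10,13} — state 1 in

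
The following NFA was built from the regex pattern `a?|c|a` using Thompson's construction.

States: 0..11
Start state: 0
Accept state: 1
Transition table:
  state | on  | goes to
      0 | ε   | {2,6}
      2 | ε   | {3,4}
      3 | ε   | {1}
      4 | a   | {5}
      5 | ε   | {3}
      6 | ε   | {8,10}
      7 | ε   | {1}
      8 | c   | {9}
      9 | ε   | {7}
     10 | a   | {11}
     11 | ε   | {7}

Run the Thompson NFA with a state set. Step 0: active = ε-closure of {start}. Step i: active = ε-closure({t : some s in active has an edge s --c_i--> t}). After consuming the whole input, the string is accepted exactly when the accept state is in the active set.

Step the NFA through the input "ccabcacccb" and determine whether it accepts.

Answer: REJECT

Steps:
initial (ε-close {0}): {0,1,2,3,4,6,8,10}
'c' @ 1: {1,7,9}  (accept∈set)
'c' @ 2: {}  — state set empty
rest 'abcacccb' ignored (set empty)
final: {}; accept 1 not in set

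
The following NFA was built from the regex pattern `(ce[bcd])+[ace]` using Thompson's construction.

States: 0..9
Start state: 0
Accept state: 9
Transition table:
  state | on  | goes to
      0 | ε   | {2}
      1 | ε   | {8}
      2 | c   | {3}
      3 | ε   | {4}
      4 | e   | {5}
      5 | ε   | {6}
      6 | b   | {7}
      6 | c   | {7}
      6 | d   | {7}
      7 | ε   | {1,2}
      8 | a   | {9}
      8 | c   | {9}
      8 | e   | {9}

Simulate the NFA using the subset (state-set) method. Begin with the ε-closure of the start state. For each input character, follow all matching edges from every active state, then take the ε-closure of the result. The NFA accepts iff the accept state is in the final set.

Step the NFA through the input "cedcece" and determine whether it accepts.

initial (ε-close {0}): {0,2}
'c' @ 1: {3,4}
'e' @ 2: {5,6}
'd' @ 3: {1,2,7,8}
'c' @ 4: {3,4,9}  ✓accept
'e' @ 5: {5,6}
'c' @ 6: {1,2,7,8}
'e' @ 7: {9}  ✓accept
end set {9} — state 9 in

Answer: ACCEPT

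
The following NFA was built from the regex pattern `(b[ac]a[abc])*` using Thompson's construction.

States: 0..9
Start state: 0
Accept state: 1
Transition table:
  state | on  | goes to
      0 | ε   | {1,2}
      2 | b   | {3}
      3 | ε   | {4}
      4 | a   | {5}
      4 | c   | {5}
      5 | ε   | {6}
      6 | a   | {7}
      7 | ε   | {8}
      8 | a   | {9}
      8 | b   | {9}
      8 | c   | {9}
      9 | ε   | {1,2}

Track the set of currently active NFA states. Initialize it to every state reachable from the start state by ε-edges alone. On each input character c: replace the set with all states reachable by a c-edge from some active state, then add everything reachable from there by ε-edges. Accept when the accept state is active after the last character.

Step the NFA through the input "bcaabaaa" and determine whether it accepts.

Answer: ACCEPT

Steps:
S₀ = ε-closure({0}) = {0,1,2}
'b' @ 1: {3,4}
'c' @ 2: {5,6}
'a' @ 3: {7,8}
'a' @ 4: {1,2,9}  (accept∈set)
'b' @ 5: {3,4}
'a' @ 6: {5,6}
'a' @ 7: {7,8}
'a' @ 8: {1,2,9}  (accept∈set)
after full input: {1,2,9}  (accept=1 in)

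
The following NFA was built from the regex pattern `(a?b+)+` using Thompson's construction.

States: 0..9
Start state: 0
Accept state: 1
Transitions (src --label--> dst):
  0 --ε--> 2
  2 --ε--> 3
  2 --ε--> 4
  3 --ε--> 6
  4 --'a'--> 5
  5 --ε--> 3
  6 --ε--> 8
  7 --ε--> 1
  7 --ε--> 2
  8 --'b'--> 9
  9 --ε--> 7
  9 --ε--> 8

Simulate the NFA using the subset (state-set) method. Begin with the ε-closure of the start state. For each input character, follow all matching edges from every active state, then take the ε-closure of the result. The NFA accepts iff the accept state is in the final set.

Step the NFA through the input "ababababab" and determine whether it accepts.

start: ε-closure({0}) = {0,2,3,4,6,8}
'a' @ 1: {3,5,6,8}
'b' @ 2: {1,2,3,4,6,7,8,9}  ✓accept
'a' @ 3: {3,5,6,8}
'b' @ 4: {1,2,3,4,6,7,8,9}  ✓accept
'a' @ 5: {3,5,6,8}
'b' @ 6: {1,2,3,4,6,7,8,9}  ✓accept
'a' @ 7: {3,5,6,8}
'b' @ 8: {1,2,3,4,6,7,8,9}  ✓accept
'a' @ 9: {3,5,6,8}
'b' @ 10: {1,2,3,4,6,7,8,9}  ✓accept
final: {1,2,3,4,6,7,8,9}; accept 1 in set

Answer: ACCEPT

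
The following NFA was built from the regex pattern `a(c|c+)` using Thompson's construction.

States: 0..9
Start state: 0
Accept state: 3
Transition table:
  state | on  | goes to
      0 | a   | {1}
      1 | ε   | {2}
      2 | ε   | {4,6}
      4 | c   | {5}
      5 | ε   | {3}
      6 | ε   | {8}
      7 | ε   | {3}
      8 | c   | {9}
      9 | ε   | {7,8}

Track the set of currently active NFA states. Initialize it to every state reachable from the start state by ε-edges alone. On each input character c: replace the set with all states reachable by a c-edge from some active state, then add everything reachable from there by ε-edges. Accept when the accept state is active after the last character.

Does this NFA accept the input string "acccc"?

initial (ε-close {0}): {0}
'a' @ 1: {1,2,4,6,8}
'c' @ 2: {3,5,7,8,9}  ✓accept
'c' @ 3: {3,7,8,9}  ✓accept
'c' @ 4: {3,7,8,9}  ✓accept
'c' @ 5: {3,7,8,9}  ✓accept
end set {3,7,8,9} — state 3 in

Answer: ACCEPT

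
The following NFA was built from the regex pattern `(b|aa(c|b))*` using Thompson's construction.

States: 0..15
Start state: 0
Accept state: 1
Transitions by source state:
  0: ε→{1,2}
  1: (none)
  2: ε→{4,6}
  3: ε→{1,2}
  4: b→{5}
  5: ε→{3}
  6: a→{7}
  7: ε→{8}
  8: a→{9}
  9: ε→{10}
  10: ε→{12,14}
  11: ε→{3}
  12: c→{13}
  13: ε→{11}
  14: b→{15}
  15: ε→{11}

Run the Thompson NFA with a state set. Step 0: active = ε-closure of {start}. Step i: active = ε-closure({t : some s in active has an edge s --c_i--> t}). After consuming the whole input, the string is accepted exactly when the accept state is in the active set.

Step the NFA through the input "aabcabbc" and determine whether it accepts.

initial (ε-close {0}): {0,1,2,4,6}
'a' @ 1: {7,8}
'a' @ 2: {9,10,12,14}
'b' @ 3: {1,2,3,4,6,11,15}  [accepting]
'c' @ 4: {}  — dead — no transitions
rest 'abbc' ignored (set empty)
after full input: {}  (accept=1 not in)

Answer: REJECT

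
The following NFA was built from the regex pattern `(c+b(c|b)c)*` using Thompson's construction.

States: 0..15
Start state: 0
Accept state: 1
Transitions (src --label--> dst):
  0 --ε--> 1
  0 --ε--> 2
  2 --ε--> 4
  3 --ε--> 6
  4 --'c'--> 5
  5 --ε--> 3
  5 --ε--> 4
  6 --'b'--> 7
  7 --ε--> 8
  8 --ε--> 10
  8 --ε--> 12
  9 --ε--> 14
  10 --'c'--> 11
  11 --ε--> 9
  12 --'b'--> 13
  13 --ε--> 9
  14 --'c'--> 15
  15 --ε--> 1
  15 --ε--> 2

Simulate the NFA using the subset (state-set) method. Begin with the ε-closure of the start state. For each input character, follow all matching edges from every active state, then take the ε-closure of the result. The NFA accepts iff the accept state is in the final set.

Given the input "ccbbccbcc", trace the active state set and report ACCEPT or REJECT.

initial (ε-close {0}): {0,1,2,4}
'c' @ 1: {3,4,5,6}
'c' @ 2: {3,4,5,6}
'b' @ 3: {7,8,10,12}
'b' @ 4: {9,13,14}
'c' @ 5: {1,2,4,15}  (accept∈set)
'c' @ 6: {3,4,5,6}
'b' @ 7: {7,8,10,12}
'c' @ 8: {9,11,14}
'c' @ 9: {1,2,4,15}  (accept∈set)
after full input: {1,2,4,15}  (accept=1 in)

Answer: ACCEPT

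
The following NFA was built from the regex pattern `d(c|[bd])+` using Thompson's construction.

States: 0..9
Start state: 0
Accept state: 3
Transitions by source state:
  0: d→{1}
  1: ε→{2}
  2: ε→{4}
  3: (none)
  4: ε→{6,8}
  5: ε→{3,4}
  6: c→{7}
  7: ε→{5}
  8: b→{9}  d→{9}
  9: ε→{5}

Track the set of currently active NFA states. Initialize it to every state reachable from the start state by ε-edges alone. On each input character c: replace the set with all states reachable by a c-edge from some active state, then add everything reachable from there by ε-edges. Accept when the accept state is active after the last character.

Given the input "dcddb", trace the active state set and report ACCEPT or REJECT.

Answer: ACCEPT

Steps:
initial (ε-close {0}): {0}
'd' @ 1: {1,2,4,6,8}
'c' @ 2: {3,4,5,6,7,8}  [accepting]
'd' @ 3: {3,4,5,6,8,9}  [accepting]
'd' @ 4: {3,4,5,6,8,9}  [accepting]
'b' @ 5: {3,4,5,6,8,9}  [accepting]
final: {3,4,5,6,8,9}; accept 3 in set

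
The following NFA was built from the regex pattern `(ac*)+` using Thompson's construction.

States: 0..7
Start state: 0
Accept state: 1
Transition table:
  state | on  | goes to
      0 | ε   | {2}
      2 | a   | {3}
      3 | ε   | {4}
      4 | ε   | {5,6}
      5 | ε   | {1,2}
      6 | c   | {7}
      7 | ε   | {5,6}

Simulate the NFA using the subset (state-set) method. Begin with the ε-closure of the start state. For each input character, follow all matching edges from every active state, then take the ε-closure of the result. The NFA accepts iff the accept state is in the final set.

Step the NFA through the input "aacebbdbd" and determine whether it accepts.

S₀ = ε-closure({0}) = {0,2}
'a' @ 1: {1,2,3,4,5,6}  (accept∈set)
'a' @ 2: {1,2,3,4,5,6}  (accept∈set)
'c' @ 3: {1,2,5,6,7}  (accept∈set)
'e' @ 4: {}  — state set empty
rest 'bbdbd' ignored (set empty)
end set {} — state 1 not in

Answer: REJECT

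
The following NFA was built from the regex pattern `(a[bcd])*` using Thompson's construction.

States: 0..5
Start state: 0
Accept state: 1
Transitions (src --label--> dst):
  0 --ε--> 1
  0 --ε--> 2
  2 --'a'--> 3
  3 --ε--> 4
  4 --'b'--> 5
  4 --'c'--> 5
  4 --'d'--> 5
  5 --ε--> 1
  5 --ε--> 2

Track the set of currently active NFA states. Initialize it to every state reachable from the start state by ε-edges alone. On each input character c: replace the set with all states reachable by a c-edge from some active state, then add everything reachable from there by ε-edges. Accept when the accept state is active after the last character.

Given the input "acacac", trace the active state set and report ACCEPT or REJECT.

Answer: ACCEPT

Derivation:
S₀ = ε-closure({0}) = {0,1,2}
'a' @ 1: {3,4}
'c' @ 2: {1,2,5}  [accepting]
'a' @ 3: {3,4}
'c' @ 4: {1,2,5}  [accepting]
'a' @ 5: {3,4}
'c' @ 6: {1,2,5}  [accepting]
end set {1,2,5} — state 1 in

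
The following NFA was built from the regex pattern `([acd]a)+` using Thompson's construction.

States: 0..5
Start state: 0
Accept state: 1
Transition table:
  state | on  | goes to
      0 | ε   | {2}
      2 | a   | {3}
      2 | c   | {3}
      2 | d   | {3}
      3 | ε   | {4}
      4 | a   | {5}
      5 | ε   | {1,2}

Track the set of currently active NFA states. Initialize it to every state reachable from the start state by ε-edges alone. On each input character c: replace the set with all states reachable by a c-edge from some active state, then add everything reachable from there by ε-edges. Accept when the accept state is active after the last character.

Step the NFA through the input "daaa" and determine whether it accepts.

initial (ε-close {0}): {0,2}
'd' @ 1: {3,4}
'a' @ 2: {1,2,5}  ✓accept
'a' @ 3: {3,4}
'a' @ 4: {1,2,5}  ✓accept
end set {1,2,5} — state 1 in

Answer: ACCEPT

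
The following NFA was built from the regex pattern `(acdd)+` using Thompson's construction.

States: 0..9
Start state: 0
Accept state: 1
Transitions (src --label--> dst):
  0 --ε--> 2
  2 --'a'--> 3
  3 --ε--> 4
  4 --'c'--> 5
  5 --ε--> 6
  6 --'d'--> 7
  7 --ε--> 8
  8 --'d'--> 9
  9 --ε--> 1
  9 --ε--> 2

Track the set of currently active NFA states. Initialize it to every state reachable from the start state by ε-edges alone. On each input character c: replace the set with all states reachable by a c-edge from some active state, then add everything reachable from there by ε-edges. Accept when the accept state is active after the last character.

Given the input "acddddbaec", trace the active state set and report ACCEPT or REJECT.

Answer: REJECT

Derivation:
initial (ε-close {0}): {0,2}
'a' @ 1: {3,4}
'c' @ 2: {5,6}
'd' @ 3: {7,8}
'd' @ 4: {1,2,9}  [accepting]
'd' @ 5: {}  — dead — no transitions
rest 'dbaec' ignored (set empty)
end set {} — state 1 not in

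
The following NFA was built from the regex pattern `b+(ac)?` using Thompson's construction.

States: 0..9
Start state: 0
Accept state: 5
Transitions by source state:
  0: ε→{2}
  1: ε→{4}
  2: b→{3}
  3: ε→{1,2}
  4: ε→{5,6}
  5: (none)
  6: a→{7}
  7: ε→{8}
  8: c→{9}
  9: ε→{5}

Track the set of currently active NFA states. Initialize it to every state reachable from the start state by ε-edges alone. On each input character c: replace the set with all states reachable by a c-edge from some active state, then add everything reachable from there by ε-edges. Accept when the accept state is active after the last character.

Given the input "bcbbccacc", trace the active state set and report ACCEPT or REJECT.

Answer: REJECT

Trace:
S₀ = ε-closure({0}) = {0,2}
'b' @ 1: {1,2,3,4,5,6}  ✓accept
'c' @ 2: {}  — dead — no transitions
rest 'bbccacc' ignored (set empty)
end set {} — state 5 not in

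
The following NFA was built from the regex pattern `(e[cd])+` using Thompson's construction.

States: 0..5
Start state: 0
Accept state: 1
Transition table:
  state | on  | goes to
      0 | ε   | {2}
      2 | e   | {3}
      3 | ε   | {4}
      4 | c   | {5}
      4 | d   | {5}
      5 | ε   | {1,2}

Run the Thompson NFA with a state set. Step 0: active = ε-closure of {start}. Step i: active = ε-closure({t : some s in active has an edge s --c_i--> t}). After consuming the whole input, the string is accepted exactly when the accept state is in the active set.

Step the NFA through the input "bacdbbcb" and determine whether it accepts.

Answer: REJECT

Steps:
S₀ = ε-closure({0}) = {0,2}
'b' @ 1: {}  — dead — no transitions
rest 'acdbbcb' ignored (set empty)
end set {} — state 1 not in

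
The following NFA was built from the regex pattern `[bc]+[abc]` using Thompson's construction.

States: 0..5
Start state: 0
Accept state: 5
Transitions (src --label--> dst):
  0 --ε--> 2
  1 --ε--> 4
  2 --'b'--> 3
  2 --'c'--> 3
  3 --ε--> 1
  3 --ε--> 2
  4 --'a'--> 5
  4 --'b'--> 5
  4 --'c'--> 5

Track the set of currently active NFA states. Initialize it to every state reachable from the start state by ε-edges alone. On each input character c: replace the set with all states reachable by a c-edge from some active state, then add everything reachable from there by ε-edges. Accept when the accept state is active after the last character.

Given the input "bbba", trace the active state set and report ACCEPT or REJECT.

Answer: ACCEPT

Derivation:
initial (ε-close {0}): {0,2}
'b' @ 1: {1,2,3,4}
'b' @ 2: {1,2,3,4,5}  (accept∈set)
'b' @ 3: {1,2,3,4,5}  (accept∈set)
'a' @ 4: {5}  (accept∈set)
end set {5} — state 5 in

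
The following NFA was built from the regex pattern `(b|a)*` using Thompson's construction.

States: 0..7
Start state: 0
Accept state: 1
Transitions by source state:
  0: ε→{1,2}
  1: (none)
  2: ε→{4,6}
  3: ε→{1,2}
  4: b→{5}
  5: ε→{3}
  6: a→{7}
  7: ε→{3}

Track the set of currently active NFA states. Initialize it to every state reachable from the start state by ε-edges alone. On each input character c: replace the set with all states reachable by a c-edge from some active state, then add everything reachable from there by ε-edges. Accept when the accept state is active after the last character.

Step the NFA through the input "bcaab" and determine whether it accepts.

Answer: REJECT

Derivation:
start: ε-closure({0}) = {0,1,2,4,6}
'b' @ 1: {1,2,3,4,5,6}  ✓accept
'c' @ 2: {}  — no active states
rest 'aab' ignored (set empty)
final: {}; accept 1 not in set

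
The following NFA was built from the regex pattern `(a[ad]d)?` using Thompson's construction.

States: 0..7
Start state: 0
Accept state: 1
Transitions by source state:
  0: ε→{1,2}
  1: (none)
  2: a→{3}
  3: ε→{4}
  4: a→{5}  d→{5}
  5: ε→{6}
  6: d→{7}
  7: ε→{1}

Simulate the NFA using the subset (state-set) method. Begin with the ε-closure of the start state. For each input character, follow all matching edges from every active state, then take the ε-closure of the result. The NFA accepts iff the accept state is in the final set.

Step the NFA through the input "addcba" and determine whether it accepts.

S₀ = ε-closure({0}) = {0,1,2}
'a' @ 1: {3,4}
'd' @ 2: {5,6}
'd' @ 3: {1,7}  [accepting]
'c' @ 4: {}  — state set empty
rest 'ba' ignored (set empty)
end set {} — state 1 not in

Answer: REJECT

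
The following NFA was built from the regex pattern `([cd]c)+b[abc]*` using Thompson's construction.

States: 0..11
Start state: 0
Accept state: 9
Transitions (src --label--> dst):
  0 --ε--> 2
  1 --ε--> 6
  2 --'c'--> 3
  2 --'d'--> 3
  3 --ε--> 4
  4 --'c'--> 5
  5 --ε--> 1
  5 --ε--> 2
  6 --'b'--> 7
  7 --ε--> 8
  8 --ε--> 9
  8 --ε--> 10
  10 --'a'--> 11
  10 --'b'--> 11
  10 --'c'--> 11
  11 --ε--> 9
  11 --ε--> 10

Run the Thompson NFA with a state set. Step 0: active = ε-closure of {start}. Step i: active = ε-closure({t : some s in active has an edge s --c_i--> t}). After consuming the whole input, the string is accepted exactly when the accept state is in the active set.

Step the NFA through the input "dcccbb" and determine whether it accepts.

start: ε-closure({0}) = {0,2}
'd' @ 1: {3,4}
'c' @ 2: {1,2,5,6}
'c' @ 3: {3,4}
'c' @ 4: {1,2,5,6}
'b' @ 5: {7,8,9,10}  (accept∈set)
'b' @ 6: {9,10,11}  (accept∈set)
end set {9,10,11} — state 9 in

Answer: ACCEPT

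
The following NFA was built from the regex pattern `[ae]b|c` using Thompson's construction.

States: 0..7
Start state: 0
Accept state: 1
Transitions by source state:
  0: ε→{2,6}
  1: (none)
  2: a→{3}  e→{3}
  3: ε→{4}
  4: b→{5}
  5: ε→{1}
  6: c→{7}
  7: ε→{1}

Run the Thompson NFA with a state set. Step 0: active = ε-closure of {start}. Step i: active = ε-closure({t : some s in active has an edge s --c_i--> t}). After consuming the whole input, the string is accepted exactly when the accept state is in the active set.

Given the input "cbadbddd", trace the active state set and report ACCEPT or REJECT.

start: ε-closure({0}) = {0,2,6}
'c' @ 1: {1,7}  (accept∈set)
'b' @ 2: {}  — state set empty
rest 'adbddd' ignored (set empty)
final: {}; accept 1 not in set

Answer: REJECT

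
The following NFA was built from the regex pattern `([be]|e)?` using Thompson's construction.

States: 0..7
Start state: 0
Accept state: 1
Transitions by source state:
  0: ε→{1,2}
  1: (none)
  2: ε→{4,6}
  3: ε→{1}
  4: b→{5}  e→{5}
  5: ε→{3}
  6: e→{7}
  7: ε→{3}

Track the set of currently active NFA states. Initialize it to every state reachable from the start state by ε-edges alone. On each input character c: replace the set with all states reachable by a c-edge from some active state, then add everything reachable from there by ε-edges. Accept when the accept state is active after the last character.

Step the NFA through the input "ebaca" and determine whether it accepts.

Answer: REJECT

Trace:
S₀ = ε-closure({0}) = {0,1,2,4,6}
'e' @ 1: {1,3,5,7}  [accepting]
'b' @ 2: {}  — dead — no transitions
rest 'aca' ignored (set empty)
end set {} — state 1 not in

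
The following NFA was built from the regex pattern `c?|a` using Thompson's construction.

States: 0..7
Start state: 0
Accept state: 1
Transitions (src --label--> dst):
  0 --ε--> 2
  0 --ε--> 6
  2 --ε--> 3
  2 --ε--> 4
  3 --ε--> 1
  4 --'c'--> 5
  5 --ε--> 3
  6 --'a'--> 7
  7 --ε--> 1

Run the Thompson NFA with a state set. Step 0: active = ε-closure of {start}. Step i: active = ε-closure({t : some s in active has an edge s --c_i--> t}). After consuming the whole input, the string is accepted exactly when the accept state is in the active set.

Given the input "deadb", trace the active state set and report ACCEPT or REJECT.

S₀ = ε-closure({0}) = {0,1,2,3,4,6}
'd' @ 1: {}  — dead — no transitions
rest 'eadb' ignored (set empty)
end set {} — state 1 not in

Answer: REJECT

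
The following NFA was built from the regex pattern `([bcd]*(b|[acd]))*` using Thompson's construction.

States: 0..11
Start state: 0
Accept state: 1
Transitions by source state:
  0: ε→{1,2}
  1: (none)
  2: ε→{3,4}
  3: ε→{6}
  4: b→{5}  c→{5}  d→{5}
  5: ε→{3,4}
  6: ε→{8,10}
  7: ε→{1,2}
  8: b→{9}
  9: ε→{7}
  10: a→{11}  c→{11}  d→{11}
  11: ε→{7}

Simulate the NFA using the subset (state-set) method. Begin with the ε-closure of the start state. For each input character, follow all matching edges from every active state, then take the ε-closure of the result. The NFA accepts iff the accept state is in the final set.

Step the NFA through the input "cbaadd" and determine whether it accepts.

start: ε-closure({0}) = {0,1,2,3,4,6,8,10}
'c' @ 1: {1,2,3,4,5,6,7,8,10,11}  [accepting]
'b' @ 2: {1,2,3,4,5,6,7,8,9,10}  [accepting]
'a' @ 3: {1,2,3,4,6,7,8,10,11}  [accepting]
'a' @ 4: {1,2,3,4,6,7,8,10,11}  [accepting]
'd' @ 5: {1,2,3,4,5,6,7,8,10,11}  [accepting]
'd' @ 6: {1,2,3,4,5,6,7,8,10,11}  [accepting]
final: {1,2,3,4,5,6,7,8,10,11}; accept 1 in set

Answer: ACCEPT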